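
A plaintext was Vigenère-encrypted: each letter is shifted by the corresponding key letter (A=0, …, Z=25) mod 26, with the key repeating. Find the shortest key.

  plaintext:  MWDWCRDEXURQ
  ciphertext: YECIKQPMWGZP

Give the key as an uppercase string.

MIZ

  i= 0: Y-M = 12 → M
  i= 1: E-W =  8 → I
  i= 2: C-D = 25 → Z
  i= 3: I-W = 12 → M
  i= 4: K-C =  8 → I
  i= 5: Q-R = 25 → Z
  i= 6: P-D = 12 → M
  i= 7: M-E =  8 → I
  i= 8: W-X = 25 → Z
  i= 9: G-U = 12 → M
  i=10: Z-R =  8 → I
  i=11: P-Q = 25 → Z
  shifts repeat with period 3: MIZ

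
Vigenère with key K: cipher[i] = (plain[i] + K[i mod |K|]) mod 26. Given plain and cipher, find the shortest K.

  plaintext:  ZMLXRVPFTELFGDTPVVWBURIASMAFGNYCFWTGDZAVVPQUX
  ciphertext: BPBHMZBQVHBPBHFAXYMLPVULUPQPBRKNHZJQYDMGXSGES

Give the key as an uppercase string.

CDQKVEML

  i= 0: B-Z =  2 → C
  i= 1: P-M =  3 → D
  i= 2: B-L = 16 → Q
  i= 3: H-X = 10 → K
  i= 4: M-R = 21 → V
  i= 5: Z-V =  4 → E
  i= 6: B-P = 12 → M
  i= 7: Q-F = 11 → L
  i= 8: V-T =  2 → C
  i= 9: H-E =  3 → D
  i=10: B-L = 16 → Q
  i=11: P-F = 10 → K
  i=12: B-G = 21 → V
  i=13: H-D =  4 → E
  i=14: F-T = 12 → M
  i=15: A-P = 11 → L
  i=16: X-V =  2 → C
  i=17: Y-V =  3 → D
  i=18: M-W = 16 → Q
  i=19: L-B = 10 → K
  i=20: P-U = 21 → V
  i=21: V-R =  4 → E
  i=22: U-I = 12 → M
  i=23: L-A = 11 → L
  i=24: U-S =  2 → C
  i=25: P-M =  3 → D
  i=26: Q-A = 16 → Q
  i=27: P-F = 10 → K
  i=28: B-G = 21 → V
  i=29: R-N =  4 → E
  i=30: K-Y = 12 → M
  i=31: N-C = 11 → L
  i=32: H-F =  2 → C
  i=33: Z-W =  3 → D
  i=34: J-T = 16 → Q
  i=35: Q-G = 10 → K
  i=36: Y-D = 21 → V
  i=37: D-Z =  4 → E
  i=38: M-A = 12 → M
  i=39: G-V = 11 → L
  i=40: X-V =  2 → C
  i=41: S-P =  3 → D
  i=42: G-Q = 16 → Q
  i=43: E-U = 10 → K
  i=44: S-X = 21 → V
  shifts repeat with period 8: CDQKVEML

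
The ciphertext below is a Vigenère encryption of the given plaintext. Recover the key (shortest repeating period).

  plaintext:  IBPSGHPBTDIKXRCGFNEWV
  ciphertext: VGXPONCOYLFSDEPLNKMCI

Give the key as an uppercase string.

NFIXIGN

  i= 0: V-I = 13 → N
  i= 1: G-B =  5 → F
  i= 2: X-P =  8 → I
  i= 3: P-S = 23 → X
  i= 4: O-G =  8 → I
  i= 5: N-H =  6 → G
  i= 6: C-P = 13 → N
  i= 7: O-B = 13 → N
  i= 8: Y-T =  5 → F
  i= 9: L-D =  8 → I
  i=10: F-I = 23 → X
  i=11: S-K =  8 → I
  i=12: D-X =  6 → G
  i=13: E-R = 13 → N
  i=14: P-C = 13 → N
  i=15: L-G =  5 → F
  i=16: N-F =  8 → I
  i=17: K-N = 23 → X
  i=18: M-E =  8 → I
  i=19: C-W =  6 → G
  i=20: I-V = 13 → N
  shifts repeat with period 7: NFIXIGN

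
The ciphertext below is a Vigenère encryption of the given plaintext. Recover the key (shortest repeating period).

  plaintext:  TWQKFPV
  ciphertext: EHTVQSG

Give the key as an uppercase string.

  i= 0: E-T = 11 → L
  i= 1: H-W = 11 → L
  i= 2: T-Q =  3 → D
  i= 3: V-K = 11 → L
  i= 4: Q-F = 11 → L
  i= 5: S-P =  3 → D
  i= 6: G-V = 11 → L
  shifts repeat with period 3: LLD

LLD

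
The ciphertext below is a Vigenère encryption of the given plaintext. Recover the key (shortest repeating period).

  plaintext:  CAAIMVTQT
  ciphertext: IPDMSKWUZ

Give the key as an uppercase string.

GPDE

  i= 0: I-C =  6 → G
  i= 1: P-A = 15 → P
  i= 2: D-A =  3 → D
  i= 3: M-I =  4 → E
  i= 4: S-M =  6 → G
  i= 5: K-V = 15 → P
  i= 6: W-T =  3 → D
  i= 7: U-Q =  4 → E
  i= 8: Z-T =  6 → G
  shifts repeat with period 4: GPDE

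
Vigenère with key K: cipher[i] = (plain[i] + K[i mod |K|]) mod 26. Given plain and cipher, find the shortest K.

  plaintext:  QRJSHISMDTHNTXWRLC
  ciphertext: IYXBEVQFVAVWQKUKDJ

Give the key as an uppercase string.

  i= 0: I-Q = 18 → S
  i= 1: Y-R =  7 → H
  i= 2: X-J = 14 → O
  i= 3: B-S =  9 → J
  i= 4: E-H = 23 → X
  i= 5: V-I = 13 → N
  i= 6: Q-S = 24 → Y
  i= 7: F-M = 19 → T
  i= 8: V-D = 18 → S
  i= 9: A-T =  7 → H
  i=10: V-H = 14 → O
  i=11: W-N =  9 → J
  i=12: Q-T = 23 → X
  i=13: K-X = 13 → N
  i=14: U-W = 24 → Y
  i=15: K-R = 19 → T
  i=16: D-L = 18 → S
  i=17: J-C =  7 → H
  shifts repeat with period 8: SHOJXNYT

SHOJXNYT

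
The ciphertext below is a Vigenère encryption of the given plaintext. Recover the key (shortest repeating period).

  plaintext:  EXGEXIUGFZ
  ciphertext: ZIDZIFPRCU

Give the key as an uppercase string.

VLX

  i= 0: Z-E = 21 → V
  i= 1: I-X = 11 → L
  i= 2: D-G = 23 → X
  i= 3: Z-E = 21 → V
  i= 4: I-X = 11 → L
  i= 5: F-I = 23 → X
  i= 6: P-U = 21 → V
  i= 7: R-G = 11 → L
  i= 8: C-F = 23 → X
  i= 9: U-Z = 21 → V
  shifts repeat with period 3: VLX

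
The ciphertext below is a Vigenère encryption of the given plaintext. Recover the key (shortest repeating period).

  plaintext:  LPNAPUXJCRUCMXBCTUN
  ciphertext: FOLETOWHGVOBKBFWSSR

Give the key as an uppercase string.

  i= 0: F-L = 20 → U
  i= 1: O-P = 25 → Z
  i= 2: L-N = 24 → Y
  i= 3: E-A =  4 → E
  i= 4: T-P =  4 → E
  i= 5: O-U = 20 → U
  i= 6: W-X = 25 → Z
  i= 7: H-J = 24 → Y
  i= 8: G-C =  4 → E
  i= 9: V-R =  4 → E
  i=10: O-U = 20 → U
  i=11: B-C = 25 → Z
  i=12: K-M = 24 → Y
  i=13: B-X =  4 → E
  i=14: F-B =  4 → E
  i=15: W-C = 20 → U
  i=16: S-T = 25 → Z
  i=17: S-U = 24 → Y
  i=18: R-N =  4 → E
  shifts repeat with period 5: UZYEE

UZYEE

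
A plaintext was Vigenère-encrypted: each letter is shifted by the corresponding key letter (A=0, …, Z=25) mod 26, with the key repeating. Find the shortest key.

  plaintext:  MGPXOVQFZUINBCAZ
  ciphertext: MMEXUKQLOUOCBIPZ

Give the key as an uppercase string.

AGP

  i= 0: M-M =  0 → A
  i= 1: M-G =  6 → G
  i= 2: E-P = 15 → P
  i= 3: X-X =  0 → A
  i= 4: U-O =  6 → G
  i= 5: K-V = 15 → P
  i= 6: Q-Q =  0 → A
  i= 7: L-F =  6 → G
  i= 8: O-Z = 15 → P
  i= 9: U-U =  0 → A
  i=10: O-I =  6 → G
  i=11: C-N = 15 → P
  i=12: B-B =  0 → A
  i=13: I-C =  6 → G
  i=14: P-A = 15 → P
  i=15: Z-Z =  0 → A
  shifts repeat with period 3: AGP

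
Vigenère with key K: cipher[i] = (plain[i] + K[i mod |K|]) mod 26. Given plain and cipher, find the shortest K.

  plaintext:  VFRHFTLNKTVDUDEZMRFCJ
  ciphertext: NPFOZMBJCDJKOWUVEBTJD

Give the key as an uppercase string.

SKOHUTQW

  i= 0: N-V = 18 → S
  i= 1: P-F = 10 → K
  i= 2: F-R = 14 → O
  i= 3: O-H =  7 → H
  i= 4: Z-F = 20 → U
  i= 5: M-T = 19 → T
  i= 6: B-L = 16 → Q
  i= 7: J-N = 22 → W
  i= 8: C-K = 18 → S
  i= 9: D-T = 10 → K
  i=10: J-V = 14 → O
  i=11: K-D =  7 → H
  i=12: O-U = 20 → U
  i=13: W-D = 19 → T
  i=14: U-E = 16 → Q
  i=15: V-Z = 22 → W
  i=16: E-M = 18 → S
  i=17: B-R = 10 → K
  i=18: T-F = 14 → O
  i=19: J-C =  7 → H
  i=20: D-J = 20 → U
  shifts repeat with period 8: SKOHUTQW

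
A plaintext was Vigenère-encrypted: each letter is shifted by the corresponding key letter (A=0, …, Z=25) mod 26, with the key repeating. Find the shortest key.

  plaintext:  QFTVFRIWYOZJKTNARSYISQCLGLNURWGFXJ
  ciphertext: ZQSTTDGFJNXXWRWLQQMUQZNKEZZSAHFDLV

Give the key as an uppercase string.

JLZYOMY

  i= 0: Z-Q =  9 → J
  i= 1: Q-F = 11 → L
  i= 2: S-T = 25 → Z
  i= 3: T-V = 24 → Y
  i= 4: T-F = 14 → O
  i= 5: D-R = 12 → M
  i= 6: G-I = 24 → Y
  i= 7: F-W =  9 → J
  i= 8: J-Y = 11 → L
  i= 9: N-O = 25 → Z
  i=10: X-Z = 24 → Y
  i=11: X-J = 14 → O
  i=12: W-K = 12 → M
  i=13: R-T = 24 → Y
  i=14: W-N =  9 → J
  i=15: L-A = 11 → L
  i=16: Q-R = 25 → Z
  i=17: Q-S = 24 → Y
  i=18: M-Y = 14 → O
  i=19: U-I = 12 → M
  i=20: Q-S = 24 → Y
  i=21: Z-Q =  9 → J
  i=22: N-C = 11 → L
  i=23: K-L = 25 → Z
  i=24: E-G = 24 → Y
  i=25: Z-L = 14 → O
  i=26: Z-N = 12 → M
  i=27: S-U = 24 → Y
  i=28: A-R =  9 → J
  i=29: H-W = 11 → L
  i=30: F-G = 25 → Z
  i=31: D-F = 24 → Y
  i=32: L-X = 14 → O
  i=33: V-J = 12 → M
  shifts repeat with period 7: JLZYOMY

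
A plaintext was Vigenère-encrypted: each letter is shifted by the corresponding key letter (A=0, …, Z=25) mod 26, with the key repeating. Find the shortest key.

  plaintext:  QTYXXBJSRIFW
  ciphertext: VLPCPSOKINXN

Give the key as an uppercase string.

FSR

  i= 0: V-Q =  5 → F
  i= 1: L-T = 18 → S
  i= 2: P-Y = 17 → R
  i= 3: C-X =  5 → F
  i= 4: P-X = 18 → S
  i= 5: S-B = 17 → R
  i= 6: O-J =  5 → F
  i= 7: K-S = 18 → S
  i= 8: I-R = 17 → R
  i= 9: N-I =  5 → F
  i=10: X-F = 18 → S
  i=11: N-W = 17 → R
  shifts repeat with period 3: FSR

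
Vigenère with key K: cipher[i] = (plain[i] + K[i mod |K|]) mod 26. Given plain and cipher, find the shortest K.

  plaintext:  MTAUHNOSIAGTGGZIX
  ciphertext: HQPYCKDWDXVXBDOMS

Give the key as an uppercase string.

VXPE

  i= 0: H-M = 21 → V
  i= 1: Q-T = 23 → X
  i= 2: P-A = 15 → P
  i= 3: Y-U =  4 → E
  i= 4: C-H = 21 → V
  i= 5: K-N = 23 → X
  i= 6: D-O = 15 → P
  i= 7: W-S =  4 → E
  i= 8: D-I = 21 → V
  i= 9: X-A = 23 → X
  i=10: V-G = 15 → P
  i=11: X-T =  4 → E
  i=12: B-G = 21 → V
  i=13: D-G = 23 → X
  i=14: O-Z = 15 → P
  i=15: M-I =  4 → E
  i=16: S-X = 21 → V
  shifts repeat with period 4: VXPE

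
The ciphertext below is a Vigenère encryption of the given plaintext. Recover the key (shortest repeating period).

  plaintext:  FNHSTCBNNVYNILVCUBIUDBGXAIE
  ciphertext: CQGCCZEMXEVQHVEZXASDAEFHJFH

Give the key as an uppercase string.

XDZKJ

  i= 0: C-F = 23 → X
  i= 1: Q-N =  3 → D
  i= 2: G-H = 25 → Z
  i= 3: C-S = 10 → K
  i= 4: C-T =  9 → J
  i= 5: Z-C = 23 → X
  i= 6: E-B =  3 → D
  i= 7: M-N = 25 → Z
  i= 8: X-N = 10 → K
  i= 9: E-V =  9 → J
  i=10: V-Y = 23 → X
  i=11: Q-N =  3 → D
  i=12: H-I = 25 → Z
  i=13: V-L = 10 → K
  i=14: E-V =  9 → J
  i=15: Z-C = 23 → X
  i=16: X-U =  3 → D
  i=17: A-B = 25 → Z
  i=18: S-I = 10 → K
  i=19: D-U =  9 → J
  i=20: A-D = 23 → X
  i=21: E-B =  3 → D
  i=22: F-G = 25 → Z
  i=23: H-X = 10 → K
  i=24: J-A =  9 → J
  i=25: F-I = 23 → X
  i=26: H-E =  3 → D
  shifts repeat with period 5: XDZKJ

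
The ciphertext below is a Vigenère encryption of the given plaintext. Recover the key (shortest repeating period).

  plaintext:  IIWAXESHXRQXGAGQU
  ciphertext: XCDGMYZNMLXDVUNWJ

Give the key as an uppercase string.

  i= 0: X-I = 15 → P
  i= 1: C-I = 20 → U
  i= 2: D-W =  7 → H
  i= 3: G-A =  6 → G
  i= 4: M-X = 15 → P
  i= 5: Y-E = 20 → U
  i= 6: Z-S =  7 → H
  i= 7: N-H =  6 → G
  i= 8: M-X = 15 → P
  i= 9: L-R = 20 → U
  i=10: X-Q =  7 → H
  i=11: D-X =  6 → G
  i=12: V-G = 15 → P
  i=13: U-A = 20 → U
  i=14: N-G =  7 → H
  i=15: W-Q =  6 → G
  i=16: J-U = 15 → P
  shifts repeat with period 4: PUHG

PUHG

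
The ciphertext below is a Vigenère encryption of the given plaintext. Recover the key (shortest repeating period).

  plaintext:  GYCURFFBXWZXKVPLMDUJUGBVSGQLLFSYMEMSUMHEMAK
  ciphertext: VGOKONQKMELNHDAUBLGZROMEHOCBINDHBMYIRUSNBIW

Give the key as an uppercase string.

  i= 0: V-G = 15 → P
  i= 1: G-Y =  8 → I
  i= 2: O-C = 12 → M
  i= 3: K-U = 16 → Q
  i= 4: O-R = 23 → X
  i= 5: N-F =  8 → I
  i= 6: Q-F = 11 → L
  i= 7: K-B =  9 → J
  i= 8: M-X = 15 → P
  i= 9: E-W =  8 → I
  i=10: L-Z = 12 → M
  i=11: N-X = 16 → Q
  i=12: H-K = 23 → X
  i=13: D-V =  8 → I
  i=14: A-P = 11 → L
  i=15: U-L =  9 → J
  i=16: B-M = 15 → P
  i=17: L-D =  8 → I
  i=18: G-U = 12 → M
  i=19: Z-J = 16 → Q
  i=20: R-U = 23 → X
  i=21: O-G =  8 → I
  i=22: M-B = 11 → L
  i=23: E-V =  9 → J
  i=24: H-S = 15 → P
  i=25: O-G =  8 → I
  i=26: C-Q = 12 → M
  i=27: B-L = 16 → Q
  i=28: I-L = 23 → X
  i=29: N-F =  8 → I
  i=30: D-S = 11 → L
  i=31: H-Y =  9 → J
  i=32: B-M = 15 → P
  i=33: M-E =  8 → I
  i=34: Y-M = 12 → M
  i=35: I-S = 16 → Q
  i=36: R-U = 23 → X
  i=37: U-M =  8 → I
  i=38: S-H = 11 → L
  i=39: N-E =  9 → J
  i=40: B-M = 15 → P
  i=41: I-A =  8 → I
  i=42: W-K = 12 → M
  shifts repeat with period 8: PIMQXILJ

PIMQXILJ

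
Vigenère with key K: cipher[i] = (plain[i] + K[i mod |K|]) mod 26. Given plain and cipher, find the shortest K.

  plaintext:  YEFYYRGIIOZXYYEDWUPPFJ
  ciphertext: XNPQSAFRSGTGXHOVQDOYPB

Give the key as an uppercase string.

ZJKSUJ

  i= 0: X-Y = 25 → Z
  i= 1: N-E =  9 → J
  i= 2: P-F = 10 → K
  i= 3: Q-Y = 18 → S
  i= 4: S-Y = 20 → U
  i= 5: A-R =  9 → J
  i= 6: F-G = 25 → Z
  i= 7: R-I =  9 → J
  i= 8: S-I = 10 → K
  i= 9: G-O = 18 → S
  i=10: T-Z = 20 → U
  i=11: G-X =  9 → J
  i=12: X-Y = 25 → Z
  i=13: H-Y =  9 → J
  i=14: O-E = 10 → K
  i=15: V-D = 18 → S
  i=16: Q-W = 20 → U
  i=17: D-U =  9 → J
  i=18: O-P = 25 → Z
  i=19: Y-P =  9 → J
  i=20: P-F = 10 → K
  i=21: B-J = 18 → S
  shifts repeat with period 6: ZJKSUJ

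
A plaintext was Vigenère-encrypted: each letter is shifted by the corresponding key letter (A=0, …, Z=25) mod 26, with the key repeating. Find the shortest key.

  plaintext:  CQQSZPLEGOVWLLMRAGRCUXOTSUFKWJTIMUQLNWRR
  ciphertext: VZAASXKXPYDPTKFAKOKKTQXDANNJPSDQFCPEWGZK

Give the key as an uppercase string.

TJKITIZ

  i= 0: V-C = 19 → T
  i= 1: Z-Q =  9 → J
  i= 2: A-Q = 10 → K
  i= 3: A-S =  8 → I
  i= 4: S-Z = 19 → T
  i= 5: X-P =  8 → I
  i= 6: K-L = 25 → Z
  i= 7: X-E = 19 → T
  i= 8: P-G =  9 → J
  i= 9: Y-O = 10 → K
  i=10: D-V =  8 → I
  i=11: P-W = 19 → T
  i=12: T-L =  8 → I
  i=13: K-L = 25 → Z
  i=14: F-M = 19 → T
  i=15: A-R =  9 → J
  i=16: K-A = 10 → K
  i=17: O-G =  8 → I
  i=18: K-R = 19 → T
  i=19: K-C =  8 → I
  i=20: T-U = 25 → Z
  i=21: Q-X = 19 → T
  i=22: X-O =  9 → J
  i=23: D-T = 10 → K
  i=24: A-S =  8 → I
  i=25: N-U = 19 → T
  i=26: N-F =  8 → I
  i=27: J-K = 25 → Z
  i=28: P-W = 19 → T
  i=29: S-J =  9 → J
  i=30: D-T = 10 → K
  i=31: Q-I =  8 → I
  i=32: F-M = 19 → T
  i=33: C-U =  8 → I
  i=34: P-Q = 25 → Z
  i=35: E-L = 19 → T
  i=36: W-N =  9 → J
  i=37: G-W = 10 → K
  i=38: Z-R =  8 → I
  i=39: K-R = 19 → T
  shifts repeat with period 7: TJKITIZ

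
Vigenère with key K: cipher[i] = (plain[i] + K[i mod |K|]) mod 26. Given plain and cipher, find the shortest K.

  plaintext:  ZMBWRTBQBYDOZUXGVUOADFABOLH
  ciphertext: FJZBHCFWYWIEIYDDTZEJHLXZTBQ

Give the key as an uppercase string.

  i= 0: F-Z =  6 → G
  i= 1: J-M = 23 → X
  i= 2: Z-B = 24 → Y
  i= 3: B-W =  5 → F
  i= 4: H-R = 16 → Q
  i= 5: C-T =  9 → J
  i= 6: F-B =  4 → E
  i= 7: W-Q =  6 → G
  i= 8: Y-B = 23 → X
  i= 9: W-Y = 24 → Y
  i=10: I-D =  5 → F
  i=11: E-O = 16 → Q
  i=12: I-Z =  9 → J
  i=13: Y-U =  4 → E
  i=14: D-X =  6 → G
  i=15: D-G = 23 → X
  i=16: T-V = 24 → Y
  i=17: Z-U =  5 → F
  i=18: E-O = 16 → Q
  i=19: J-A =  9 → J
  i=20: H-D =  4 → E
  i=21: L-F =  6 → G
  i=22: X-A = 23 → X
  i=23: Z-B = 24 → Y
  i=24: T-O =  5 → F
  i=25: B-L = 16 → Q
  i=26: Q-H =  9 → J
  shifts repeat with period 7: GXYFQJE

GXYFQJE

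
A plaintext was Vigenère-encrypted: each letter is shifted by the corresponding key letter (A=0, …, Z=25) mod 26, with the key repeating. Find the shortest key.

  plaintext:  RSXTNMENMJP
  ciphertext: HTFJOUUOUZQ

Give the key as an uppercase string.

QBI

  i= 0: H-R = 16 → Q
  i= 1: T-S =  1 → B
  i= 2: F-X =  8 → I
  i= 3: J-T = 16 → Q
  i= 4: O-N =  1 → B
  i= 5: U-M =  8 → I
  i= 6: U-E = 16 → Q
  i= 7: O-N =  1 → B
  i= 8: U-M =  8 → I
  i= 9: Z-J = 16 → Q
  i=10: Q-P =  1 → B
  shifts repeat with period 3: QBI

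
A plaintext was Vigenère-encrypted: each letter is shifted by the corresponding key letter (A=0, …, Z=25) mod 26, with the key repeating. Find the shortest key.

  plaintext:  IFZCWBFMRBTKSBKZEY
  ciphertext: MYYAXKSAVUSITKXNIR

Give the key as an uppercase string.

  i= 0: M-I =  4 → E
  i= 1: Y-F = 19 → T
  i= 2: Y-Z = 25 → Z
  i= 3: A-C = 24 → Y
  i= 4: X-W =  1 → B
  i= 5: K-B =  9 → J
  i= 6: S-F = 13 → N
  i= 7: A-M = 14 → O
  i= 8: V-R =  4 → E
  i= 9: U-B = 19 → T
  i=10: S-T = 25 → Z
  i=11: I-K = 24 → Y
  i=12: T-S =  1 → B
  i=13: K-B =  9 → J
  i=14: X-K = 13 → N
  i=15: N-Z = 14 → O
  i=16: I-E =  4 → E
  i=17: R-Y = 19 → T
  shifts repeat with period 8: ETZYBJNO

ETZYBJNO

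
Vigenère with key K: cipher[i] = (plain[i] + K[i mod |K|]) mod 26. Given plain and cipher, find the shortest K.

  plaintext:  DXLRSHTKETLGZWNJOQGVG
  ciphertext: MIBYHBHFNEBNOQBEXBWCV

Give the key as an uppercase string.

JLQHPUOV

  i= 0: M-D =  9 → J
  i= 1: I-X = 11 → L
  i= 2: B-L = 16 → Q
  i= 3: Y-R =  7 → H
  i= 4: H-S = 15 → P
  i= 5: B-H = 20 → U
  i= 6: H-T = 14 → O
  i= 7: F-K = 21 → V
  i= 8: N-E =  9 → J
  i= 9: E-T = 11 → L
  i=10: B-L = 16 → Q
  i=11: N-G =  7 → H
  i=12: O-Z = 15 → P
  i=13: Q-W = 20 → U
  i=14: B-N = 14 → O
  i=15: E-J = 21 → V
  i=16: X-O =  9 → J
  i=17: B-Q = 11 → L
  i=18: W-G = 16 → Q
  i=19: C-V =  7 → H
  i=20: V-G = 15 → P
  shifts repeat with period 8: JLQHPUOV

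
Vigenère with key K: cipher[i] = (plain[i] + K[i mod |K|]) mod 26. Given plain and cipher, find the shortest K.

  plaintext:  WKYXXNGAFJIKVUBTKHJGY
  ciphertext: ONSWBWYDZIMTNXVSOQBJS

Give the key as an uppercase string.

  i= 0: O-W = 18 → S
  i= 1: N-K =  3 → D
  i= 2: S-Y = 20 → U
  i= 3: W-X = 25 → Z
  i= 4: B-X =  4 → E
  i= 5: W-N =  9 → J
  i= 6: Y-G = 18 → S
  i= 7: D-A =  3 → D
  i= 8: Z-F = 20 → U
  i= 9: I-J = 25 → Z
  i=10: M-I =  4 → E
  i=11: T-K =  9 → J
  i=12: N-V = 18 → S
  i=13: X-U =  3 → D
  i=14: V-B = 20 → U
  i=15: S-T = 25 → Z
  i=16: O-K =  4 → E
  i=17: Q-H =  9 → J
  i=18: B-J = 18 → S
  i=19: J-G =  3 → D
  i=20: S-Y = 20 → U
  shifts repeat with period 6: SDUZEJ

SDUZEJ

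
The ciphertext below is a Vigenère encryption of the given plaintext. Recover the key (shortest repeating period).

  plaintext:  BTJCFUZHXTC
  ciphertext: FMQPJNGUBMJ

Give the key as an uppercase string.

ETHN

  i= 0: F-B =  4 → E
  i= 1: M-T = 19 → T
  i= 2: Q-J =  7 → H
  i= 3: P-C = 13 → N
  i= 4: J-F =  4 → E
  i= 5: N-U = 19 → T
  i= 6: G-Z =  7 → H
  i= 7: U-H = 13 → N
  i= 8: B-X =  4 → E
  i= 9: M-T = 19 → T
  i=10: J-C =  7 → H
  shifts repeat with period 4: ETHN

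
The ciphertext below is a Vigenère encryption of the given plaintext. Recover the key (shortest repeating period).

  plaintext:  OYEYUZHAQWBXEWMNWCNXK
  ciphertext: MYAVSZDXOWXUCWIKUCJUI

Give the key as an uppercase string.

  i= 0: M-O = 24 → Y
  i= 1: Y-Y =  0 → A
  i= 2: A-E = 22 → W
  i= 3: V-Y = 23 → X
  i= 4: S-U = 24 → Y
  i= 5: Z-Z =  0 → A
  i= 6: D-H = 22 → W
  i= 7: X-A = 23 → X
  i= 8: O-Q = 24 → Y
  i= 9: W-W =  0 → A
  i=10: X-B = 22 → W
  i=11: U-X = 23 → X
  i=12: C-E = 24 → Y
  i=13: W-W =  0 → A
  i=14: I-M = 22 → W
  i=15: K-N = 23 → X
  i=16: U-W = 24 → Y
  i=17: C-C =  0 → A
  i=18: J-N = 22 → W
  i=19: U-X = 23 → X
  i=20: I-K = 24 → Y
  shifts repeat with period 4: YAWX

YAWX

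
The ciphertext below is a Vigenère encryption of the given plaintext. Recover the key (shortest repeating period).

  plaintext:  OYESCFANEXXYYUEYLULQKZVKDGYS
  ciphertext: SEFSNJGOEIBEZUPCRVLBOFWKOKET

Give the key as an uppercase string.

  i= 0: S-O =  4 → E
  i= 1: E-Y =  6 → G
  i= 2: F-E =  1 → B
  i= 3: S-S =  0 → A
  i= 4: N-C = 11 → L
  i= 5: J-F =  4 → E
  i= 6: G-A =  6 → G
  i= 7: O-N =  1 → B
  i= 8: E-E =  0 → A
  i= 9: I-X = 11 → L
  i=10: B-X =  4 → E
  i=11: E-Y =  6 → G
  i=12: Z-Y =  1 → B
  i=13: U-U =  0 → A
  i=14: P-E = 11 → L
  i=15: C-Y =  4 → E
  i=16: R-L =  6 → G
  i=17: V-U =  1 → B
  i=18: L-L =  0 → A
  i=19: B-Q = 11 → L
  i=20: O-K =  4 → E
  i=21: F-Z =  6 → G
  i=22: W-V =  1 → B
  i=23: K-K =  0 → A
  i=24: O-D = 11 → L
  i=25: K-G =  4 → E
  i=26: E-Y =  6 → G
  i=27: T-S =  1 → B
  shifts repeat with period 5: EGBAL

EGBAL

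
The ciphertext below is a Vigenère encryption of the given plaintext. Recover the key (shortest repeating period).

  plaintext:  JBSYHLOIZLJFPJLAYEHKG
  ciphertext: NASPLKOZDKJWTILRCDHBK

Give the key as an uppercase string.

  i= 0: N-J =  4 → E
  i= 1: A-B = 25 → Z
  i= 2: S-S =  0 → A
  i= 3: P-Y = 17 → R
  i= 4: L-H =  4 → E
  i= 5: K-L = 25 → Z
  i= 6: O-O =  0 → A
  i= 7: Z-I = 17 → R
  i= 8: D-Z =  4 → E
  i= 9: K-L = 25 → Z
  i=10: J-J =  0 → A
  i=11: W-F = 17 → R
  i=12: T-P =  4 → E
  i=13: I-J = 25 → Z
  i=14: L-L =  0 → A
  i=15: R-A = 17 → R
  i=16: C-Y =  4 → E
  i=17: D-E = 25 → Z
  i=18: H-H =  0 → A
  i=19: B-K = 17 → R
  i=20: K-G =  4 → E
  shifts repeat with period 4: EZAR

EZAR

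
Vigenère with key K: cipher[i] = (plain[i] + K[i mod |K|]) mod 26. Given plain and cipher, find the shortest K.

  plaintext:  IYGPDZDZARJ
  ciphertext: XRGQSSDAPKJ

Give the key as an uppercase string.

PTAB

  i= 0: X-I = 15 → P
  i= 1: R-Y = 19 → T
  i= 2: G-G =  0 → A
  i= 3: Q-P =  1 → B
  i= 4: S-D = 15 → P
  i= 5: S-Z = 19 → T
  i= 6: D-D =  0 → A
  i= 7: A-Z =  1 → B
  i= 8: P-A = 15 → P
  i= 9: K-R = 19 → T
  i=10: J-J =  0 → A
  shifts repeat with period 4: PTAB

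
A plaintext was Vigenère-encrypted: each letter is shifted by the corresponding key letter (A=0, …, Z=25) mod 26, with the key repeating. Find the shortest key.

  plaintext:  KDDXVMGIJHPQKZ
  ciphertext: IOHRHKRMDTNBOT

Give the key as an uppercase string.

  i= 0: I-K = 24 → Y
  i= 1: O-D = 11 → L
  i= 2: H-D =  4 → E
  i= 3: R-X = 20 → U
  i= 4: H-V = 12 → M
  i= 5: K-M = 24 → Y
  i= 6: R-G = 11 → L
  i= 7: M-I =  4 → E
  i= 8: D-J = 20 → U
  i= 9: T-H = 12 → M
  i=10: N-P = 24 → Y
  i=11: B-Q = 11 → L
  i=12: O-K =  4 → E
  i=13: T-Z = 20 → U
  shifts repeat with period 5: YLEUM

YLEUM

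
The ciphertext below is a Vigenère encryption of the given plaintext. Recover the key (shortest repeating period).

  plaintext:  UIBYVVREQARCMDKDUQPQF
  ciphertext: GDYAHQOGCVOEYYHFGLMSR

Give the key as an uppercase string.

MVXC

  i= 0: G-U = 12 → M
  i= 1: D-I = 21 → V
  i= 2: Y-B = 23 → X
  i= 3: A-Y =  2 → C
  i= 4: H-V = 12 → M
  i= 5: Q-V = 21 → V
  i= 6: O-R = 23 → X
  i= 7: G-E =  2 → C
  i= 8: C-Q = 12 → M
  i= 9: V-A = 21 → V
  i=10: O-R = 23 → X
  i=11: E-C =  2 → C
  i=12: Y-M = 12 → M
  i=13: Y-D = 21 → V
  i=14: H-K = 23 → X
  i=15: F-D =  2 → C
  i=16: G-U = 12 → M
  i=17: L-Q = 21 → V
  i=18: M-P = 23 → X
  i=19: S-Q =  2 → C
  i=20: R-F = 12 → M
  shifts repeat with period 4: MVXC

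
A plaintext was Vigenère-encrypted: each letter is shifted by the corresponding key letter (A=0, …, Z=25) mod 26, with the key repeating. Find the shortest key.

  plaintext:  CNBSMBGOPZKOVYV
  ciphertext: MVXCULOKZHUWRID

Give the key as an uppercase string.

KIWKI

  i= 0: M-C = 10 → K
  i= 1: V-N =  8 → I
  i= 2: X-B = 22 → W
  i= 3: C-S = 10 → K
  i= 4: U-M =  8 → I
  i= 5: L-B = 10 → K
  i= 6: O-G =  8 → I
  i= 7: K-O = 22 → W
  i= 8: Z-P = 10 → K
  i= 9: H-Z =  8 → I
  i=10: U-K = 10 → K
  i=11: W-O =  8 → I
  i=12: R-V = 22 → W
  i=13: I-Y = 10 → K
  i=14: D-V =  8 → I
  shifts repeat with period 5: KIWKI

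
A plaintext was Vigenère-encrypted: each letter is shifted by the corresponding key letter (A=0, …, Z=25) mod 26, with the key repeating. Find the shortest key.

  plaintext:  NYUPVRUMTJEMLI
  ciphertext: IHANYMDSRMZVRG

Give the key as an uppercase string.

VJGYD

  i= 0: I-N = 21 → V
  i= 1: H-Y =  9 → J
  i= 2: A-U =  6 → G
  i= 3: N-P = 24 → Y
  i= 4: Y-V =  3 → D
  i= 5: M-R = 21 → V
  i= 6: D-U =  9 → J
  i= 7: S-M =  6 → G
  i= 8: R-T = 24 → Y
  i= 9: M-J =  3 → D
  i=10: Z-E = 21 → V
  i=11: V-M =  9 → J
  i=12: R-L =  6 → G
  i=13: G-I = 24 → Y
  shifts repeat with period 5: VJGYD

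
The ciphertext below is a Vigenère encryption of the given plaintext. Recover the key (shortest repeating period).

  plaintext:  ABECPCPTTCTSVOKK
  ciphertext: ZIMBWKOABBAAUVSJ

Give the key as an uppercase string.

ZHI

  i= 0: Z-A = 25 → Z
  i= 1: I-B =  7 → H
  i= 2: M-E =  8 → I
  i= 3: B-C = 25 → Z
  i= 4: W-P =  7 → H
  i= 5: K-C =  8 → I
  i= 6: O-P = 25 → Z
  i= 7: A-T =  7 → H
  i= 8: B-T =  8 → I
  i= 9: B-C = 25 → Z
  i=10: A-T =  7 → H
  i=11: A-S =  8 → I
  i=12: U-V = 25 → Z
  i=13: V-O =  7 → H
  i=14: S-K =  8 → I
  i=15: J-K = 25 → Z
  shifts repeat with period 3: ZHI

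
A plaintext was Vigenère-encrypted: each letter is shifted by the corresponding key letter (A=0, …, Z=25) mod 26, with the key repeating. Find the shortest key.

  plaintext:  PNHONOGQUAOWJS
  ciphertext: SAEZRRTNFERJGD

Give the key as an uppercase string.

  i= 0: S-P =  3 → D
  i= 1: A-N = 13 → N
  i= 2: E-H = 23 → X
  i= 3: Z-O = 11 → L
  i= 4: R-N =  4 → E
  i= 5: R-O =  3 → D
  i= 6: T-G = 13 → N
  i= 7: N-Q = 23 → X
  i= 8: F-U = 11 → L
  i= 9: E-A =  4 → E
  i=10: R-O =  3 → D
  i=11: J-W = 13 → N
  i=12: G-J = 23 → X
  i=13: D-S = 11 → L
  shifts repeat with period 5: DNXLE

DNXLE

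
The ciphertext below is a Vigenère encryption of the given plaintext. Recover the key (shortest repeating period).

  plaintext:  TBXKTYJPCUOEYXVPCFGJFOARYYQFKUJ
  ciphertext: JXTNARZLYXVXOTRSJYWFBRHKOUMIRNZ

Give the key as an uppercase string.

QWWDHT

  i= 0: J-T = 16 → Q
  i= 1: X-B = 22 → W
  i= 2: T-X = 22 → W
  i= 3: N-K =  3 → D
  i= 4: A-T =  7 → H
  i= 5: R-Y = 19 → T
  i= 6: Z-J = 16 → Q
  i= 7: L-P = 22 → W
  i= 8: Y-C = 22 → W
  i= 9: X-U =  3 → D
  i=10: V-O =  7 → H
  i=11: X-E = 19 → T
  i=12: O-Y = 16 → Q
  i=13: T-X = 22 → W
  i=14: R-V = 22 → W
  i=15: S-P =  3 → D
  i=16: J-C =  7 → H
  i=17: Y-F = 19 → T
  i=18: W-G = 16 → Q
  i=19: F-J = 22 → W
  i=20: B-F = 22 → W
  i=21: R-O =  3 → D
  i=22: H-A =  7 → H
  i=23: K-R = 19 → T
  i=24: O-Y = 16 → Q
  i=25: U-Y = 22 → W
  i=26: M-Q = 22 → W
  i=27: I-F =  3 → D
  i=28: R-K =  7 → H
  i=29: N-U = 19 → T
  i=30: Z-J = 16 → Q
  shifts repeat with period 6: QWWDHT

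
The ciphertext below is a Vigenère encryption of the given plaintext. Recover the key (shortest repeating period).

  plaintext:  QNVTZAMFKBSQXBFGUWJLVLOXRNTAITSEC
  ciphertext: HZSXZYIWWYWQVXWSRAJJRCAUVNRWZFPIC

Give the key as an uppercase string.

RMXEAYW

  i= 0: H-Q = 17 → R
  i= 1: Z-N = 12 → M
  i= 2: S-V = 23 → X
  i= 3: X-T =  4 → E
  i= 4: Z-Z =  0 → A
  i= 5: Y-A = 24 → Y
  i= 6: I-M = 22 → W
  i= 7: W-F = 17 → R
  i= 8: W-K = 12 → M
  i= 9: Y-B = 23 → X
  i=10: W-S =  4 → E
  i=11: Q-Q =  0 → A
  i=12: V-X = 24 → Y
  i=13: X-B = 22 → W
  i=14: W-F = 17 → R
  i=15: S-G = 12 → M
  i=16: R-U = 23 → X
  i=17: A-W =  4 → E
  i=18: J-J =  0 → A
  i=19: J-L = 24 → Y
  i=20: R-V = 22 → W
  i=21: C-L = 17 → R
  i=22: A-O = 12 → M
  i=23: U-X = 23 → X
  i=24: V-R =  4 → E
  i=25: N-N =  0 → A
  i=26: R-T = 24 → Y
  i=27: W-A = 22 → W
  i=28: Z-I = 17 → R
  i=29: F-T = 12 → M
  i=30: P-S = 23 → X
  i=31: I-E =  4 → E
  i=32: C-C =  0 → A
  shifts repeat with period 7: RMXEAYW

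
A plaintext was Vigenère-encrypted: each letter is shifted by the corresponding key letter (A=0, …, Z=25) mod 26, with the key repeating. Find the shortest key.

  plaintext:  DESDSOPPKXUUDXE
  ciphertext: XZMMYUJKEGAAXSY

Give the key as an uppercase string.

UVUJGG

  i= 0: X-D = 20 → U
  i= 1: Z-E = 21 → V
  i= 2: M-S = 20 → U
  i= 3: M-D =  9 → J
  i= 4: Y-S =  6 → G
  i= 5: U-O =  6 → G
  i= 6: J-P = 20 → U
  i= 7: K-P = 21 → V
  i= 8: E-K = 20 → U
  i= 9: G-X =  9 → J
  i=10: A-U =  6 → G
  i=11: A-U =  6 → G
  i=12: X-D = 20 → U
  i=13: S-X = 21 → V
  i=14: Y-E = 20 → U
  shifts repeat with period 6: UVUJGG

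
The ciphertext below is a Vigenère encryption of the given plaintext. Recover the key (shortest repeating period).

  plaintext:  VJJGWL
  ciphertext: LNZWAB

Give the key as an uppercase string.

QEQ

  i= 0: L-V = 16 → Q
  i= 1: N-J =  4 → E
  i= 2: Z-J = 16 → Q
  i= 3: W-G = 16 → Q
  i= 4: A-W =  4 → E
  i= 5: B-L = 16 → Q
  shifts repeat with period 3: QEQ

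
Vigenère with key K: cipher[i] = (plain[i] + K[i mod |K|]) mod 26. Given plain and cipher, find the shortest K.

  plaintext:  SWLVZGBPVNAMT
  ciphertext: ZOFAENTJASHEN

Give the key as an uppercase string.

  i= 0: Z-S =  7 → H
  i= 1: O-W = 18 → S
  i= 2: F-L = 20 → U
  i= 3: A-V =  5 → F
  i= 4: E-Z =  5 → F
  i= 5: N-G =  7 → H
  i= 6: T-B = 18 → S
  i= 7: J-P = 20 → U
  i= 8: A-V =  5 → F
  i= 9: S-N =  5 → F
  i=10: H-A =  7 → H
  i=11: E-M = 18 → S
  i=12: N-T = 20 → U
  shifts repeat with period 5: HSUFF

HSUFF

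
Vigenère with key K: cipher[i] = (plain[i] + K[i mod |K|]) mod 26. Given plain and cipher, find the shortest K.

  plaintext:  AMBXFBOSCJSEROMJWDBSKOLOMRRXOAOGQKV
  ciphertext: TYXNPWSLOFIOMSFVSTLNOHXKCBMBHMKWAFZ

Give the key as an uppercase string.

  i= 0: T-A = 19 → T
  i= 1: Y-M = 12 → M
  i= 2: X-B = 22 → W
  i= 3: N-X = 16 → Q
  i= 4: P-F = 10 → K
  i= 5: W-B = 21 → V
  i= 6: S-O =  4 → E
  i= 7: L-S = 19 → T
  i= 8: O-C = 12 → M
  i= 9: F-J = 22 → W
  i=10: I-S = 16 → Q
  i=11: O-E = 10 → K
  i=12: M-R = 21 → V
  i=13: S-O =  4 → E
  i=14: F-M = 19 → T
  i=15: V-J = 12 → M
  i=16: S-W = 22 → W
  i=17: T-D = 16 → Q
  i=18: L-B = 10 → K
  i=19: N-S = 21 → V
  i=20: O-K =  4 → E
  i=21: H-O = 19 → T
  i=22: X-L = 12 → M
  i=23: K-O = 22 → W
  i=24: C-M = 16 → Q
  i=25: B-R = 10 → K
  i=26: M-R = 21 → V
  i=27: B-X =  4 → E
  i=28: H-O = 19 → T
  i=29: M-A = 12 → M
  i=30: K-O = 22 → W
  i=31: W-G = 16 → Q
  i=32: A-Q = 10 → K
  i=33: F-K = 21 → V
  i=34: Z-V =  4 → E
  shifts repeat with period 7: TMWQKVE

TMWQKVE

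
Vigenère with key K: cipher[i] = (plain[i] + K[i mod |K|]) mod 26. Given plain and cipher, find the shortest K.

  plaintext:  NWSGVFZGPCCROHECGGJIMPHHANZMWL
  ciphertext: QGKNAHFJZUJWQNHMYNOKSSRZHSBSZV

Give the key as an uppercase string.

DKSHFCG

  i= 0: Q-N =  3 → D
  i= 1: G-W = 10 → K
  i= 2: K-S = 18 → S
  i= 3: N-G =  7 → H
  i= 4: A-V =  5 → F
  i= 5: H-F =  2 → C
  i= 6: F-Z =  6 → G
  i= 7: J-G =  3 → D
  i= 8: Z-P = 10 → K
  i= 9: U-C = 18 → S
  i=10: J-C =  7 → H
  i=11: W-R =  5 → F
  i=12: Q-O =  2 → C
  i=13: N-H =  6 → G
  i=14: H-E =  3 → D
  i=15: M-C = 10 → K
  i=16: Y-G = 18 → S
  i=17: N-G =  7 → H
  i=18: O-J =  5 → F
  i=19: K-I =  2 → C
  i=20: S-M =  6 → G
  i=21: S-P =  3 → D
  i=22: R-H = 10 → K
  i=23: Z-H = 18 → S
  i=24: H-A =  7 → H
  i=25: S-N =  5 → F
  i=26: B-Z =  2 → C
  i=27: S-M =  6 → G
  i=28: Z-W =  3 → D
  i=29: V-L = 10 → K
  shifts repeat with period 7: DKSHFCG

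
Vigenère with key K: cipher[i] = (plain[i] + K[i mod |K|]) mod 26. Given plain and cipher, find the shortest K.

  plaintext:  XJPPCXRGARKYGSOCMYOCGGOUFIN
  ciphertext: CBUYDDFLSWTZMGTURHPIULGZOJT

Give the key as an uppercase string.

FSFJBGO

  i= 0: C-X =  5 → F
  i= 1: B-J = 18 → S
  i= 2: U-P =  5 → F
  i= 3: Y-P =  9 → J
  i= 4: D-C =  1 → B
  i= 5: D-X =  6 → G
  i= 6: F-R = 14 → O
  i= 7: L-G =  5 → F
  i= 8: S-A = 18 → S
  i= 9: W-R =  5 → F
  i=10: T-K =  9 → J
  i=11: Z-Y =  1 → B
  i=12: M-G =  6 → G
  i=13: G-S = 14 → O
  i=14: T-O =  5 → F
  i=15: U-C = 18 → S
  i=16: R-M =  5 → F
  i=17: H-Y =  9 → J
  i=18: P-O =  1 → B
  i=19: I-C =  6 → G
  i=20: U-G = 14 → O
  i=21: L-G =  5 → F
  i=22: G-O = 18 → S
  i=23: Z-U =  5 → F
  i=24: O-F =  9 → J
  i=25: J-I =  1 → B
  i=26: T-N =  6 → G
  shifts repeat with period 7: FSFJBGO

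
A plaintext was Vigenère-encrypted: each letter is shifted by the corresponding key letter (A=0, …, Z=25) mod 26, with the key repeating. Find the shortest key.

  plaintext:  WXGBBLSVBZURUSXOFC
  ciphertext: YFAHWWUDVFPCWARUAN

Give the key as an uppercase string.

CIUGVL

  i= 0: Y-W =  2 → C
  i= 1: F-X =  8 → I
  i= 2: A-G = 20 → U
  i= 3: H-B =  6 → G
  i= 4: W-B = 21 → V
  i= 5: W-L = 11 → L
  i= 6: U-S =  2 → C
  i= 7: D-V =  8 → I
  i= 8: V-B = 20 → U
  i= 9: F-Z =  6 → G
  i=10: P-U = 21 → V
  i=11: C-R = 11 → L
  i=12: W-U =  2 → C
  i=13: A-S =  8 → I
  i=14: R-X = 20 → U
  i=15: U-O =  6 → G
  i=16: A-F = 21 → V
  i=17: N-C = 11 → L
  shifts repeat with period 6: CIUGVL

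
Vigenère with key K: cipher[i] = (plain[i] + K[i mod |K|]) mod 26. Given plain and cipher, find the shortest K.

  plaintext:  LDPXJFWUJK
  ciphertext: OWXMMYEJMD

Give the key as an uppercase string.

DTIP

  i= 0: O-L =  3 → D
  i= 1: W-D = 19 → T
  i= 2: X-P =  8 → I
  i= 3: M-X = 15 → P
  i= 4: M-J =  3 → D
  i= 5: Y-F = 19 → T
  i= 6: E-W =  8 → I
  i= 7: J-U = 15 → P
  i= 8: M-J =  3 → D
  i= 9: D-K = 19 → T
  shifts repeat with period 4: DTIP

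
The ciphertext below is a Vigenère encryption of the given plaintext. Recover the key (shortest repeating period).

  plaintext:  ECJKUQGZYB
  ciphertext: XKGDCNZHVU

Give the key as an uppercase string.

  i= 0: X-E = 19 → T
  i= 1: K-C =  8 → I
  i= 2: G-J = 23 → X
  i= 3: D-K = 19 → T
  i= 4: C-U =  8 → I
  i= 5: N-Q = 23 → X
  i= 6: Z-G = 19 → T
  i= 7: H-Z =  8 → I
  i= 8: V-Y = 23 → X
  i= 9: U-B = 19 → T
  shifts repeat with period 3: TIX

TIX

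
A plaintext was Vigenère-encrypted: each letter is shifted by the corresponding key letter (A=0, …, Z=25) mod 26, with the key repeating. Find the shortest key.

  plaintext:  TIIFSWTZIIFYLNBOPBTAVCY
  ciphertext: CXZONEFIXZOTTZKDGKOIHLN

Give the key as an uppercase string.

JPRJVIM

  i= 0: C-T =  9 → J
  i= 1: X-I = 15 → P
  i= 2: Z-I = 17 → R
  i= 3: O-F =  9 → J
  i= 4: N-S = 21 → V
  i= 5: E-W =  8 → I
  i= 6: F-T = 12 → M
  i= 7: I-Z =  9 → J
  i= 8: X-I = 15 → P
  i= 9: Z-I = 17 → R
  i=10: O-F =  9 → J
  i=11: T-Y = 21 → V
  i=12: T-L =  8 → I
  i=13: Z-N = 12 → M
  i=14: K-B =  9 → J
  i=15: D-O = 15 → P
  i=16: G-P = 17 → R
  i=17: K-B =  9 → J
  i=18: O-T = 21 → V
  i=19: I-A =  8 → I
  i=20: H-V = 12 → M
  i=21: L-C =  9 → J
  i=22: N-Y = 15 → P
  shifts repeat with period 7: JPRJVIM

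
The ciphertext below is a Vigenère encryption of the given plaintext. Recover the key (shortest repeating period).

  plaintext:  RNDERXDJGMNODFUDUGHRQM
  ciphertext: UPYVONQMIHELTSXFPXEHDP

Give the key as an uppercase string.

  i= 0: U-R =  3 → D
  i= 1: P-N =  2 → C
  i= 2: Y-D = 21 → V
  i= 3: V-E = 17 → R
  i= 4: O-R = 23 → X
  i= 5: N-X = 16 → Q
  i= 6: Q-D = 13 → N
  i= 7: M-J =  3 → D
  i= 8: I-G =  2 → C
  i= 9: H-M = 21 → V
  i=10: E-N = 17 → R
  i=11: L-O = 23 → X
  i=12: T-D = 16 → Q
  i=13: S-F = 13 → N
  i=14: X-U =  3 → D
  i=15: F-D =  2 → C
  i=16: P-U = 21 → V
  i=17: X-G = 17 → R
  i=18: E-H = 23 → X
  i=19: H-R = 16 → Q
  i=20: D-Q = 13 → N
  i=21: P-M =  3 → D
  shifts repeat with period 7: DCVRXQN

DCVRXQN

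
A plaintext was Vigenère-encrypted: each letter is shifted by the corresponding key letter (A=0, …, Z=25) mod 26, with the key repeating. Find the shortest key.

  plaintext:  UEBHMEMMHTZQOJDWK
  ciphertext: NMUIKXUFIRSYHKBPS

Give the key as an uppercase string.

  i= 0: N-U = 19 → T
  i= 1: M-E =  8 → I
  i= 2: U-B = 19 → T
  i= 3: I-H =  1 → B
  i= 4: K-M = 24 → Y
  i= 5: X-E = 19 → T
  i= 6: U-M =  8 → I
  i= 7: F-M = 19 → T
  i= 8: I-H =  1 → B
  i= 9: R-T = 24 → Y
  i=10: S-Z = 19 → T
  i=11: Y-Q =  8 → I
  i=12: H-O = 19 → T
  i=13: K-J =  1 → B
  i=14: B-D = 24 → Y
  i=15: P-W = 19 → T
  i=16: S-K =  8 → I
  shifts repeat with period 5: TITBY

TITBY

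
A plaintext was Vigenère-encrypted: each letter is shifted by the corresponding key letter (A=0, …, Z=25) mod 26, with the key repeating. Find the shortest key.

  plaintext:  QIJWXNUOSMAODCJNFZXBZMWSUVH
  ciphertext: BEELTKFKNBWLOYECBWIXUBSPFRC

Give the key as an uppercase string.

  i= 0: B-Q = 11 → L
  i= 1: E-I = 22 → W
  i= 2: E-J = 21 → V
  i= 3: L-W = 15 → P
  i= 4: T-X = 22 → W
  i= 5: K-N = 23 → X
  i= 6: F-U = 11 → L
  i= 7: K-O = 22 → W
  i= 8: N-S = 21 → V
  i= 9: B-M = 15 → P
  i=10: W-A = 22 → W
  i=11: L-O = 23 → X
  i=12: O-D = 11 → L
  i=13: Y-C = 22 → W
  i=14: E-J = 21 → V
  i=15: C-N = 15 → P
  i=16: B-F = 22 → W
  i=17: W-Z = 23 → X
  i=18: I-X = 11 → L
  i=19: X-B = 22 → W
  i=20: U-Z = 21 → V
  i=21: B-M = 15 → P
  i=22: S-W = 22 → W
  i=23: P-S = 23 → X
  i=24: F-U = 11 → L
  i=25: R-V = 22 → W
  i=26: C-H = 21 → V
  shifts repeat with period 6: LWVPWX

LWVPWX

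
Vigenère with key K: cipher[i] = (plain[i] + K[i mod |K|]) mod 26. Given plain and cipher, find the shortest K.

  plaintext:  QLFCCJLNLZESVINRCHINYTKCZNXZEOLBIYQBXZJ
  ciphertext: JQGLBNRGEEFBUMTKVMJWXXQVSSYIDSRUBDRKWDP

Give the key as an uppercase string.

TFBJZEGT

  i= 0: J-Q = 19 → T
  i= 1: Q-L =  5 → F
  i= 2: G-F =  1 → B
  i= 3: L-C =  9 → J
  i= 4: B-C = 25 → Z
  i= 5: N-J =  4 → E
  i= 6: R-L =  6 → G
  i= 7: G-N = 19 → T
  i= 8: E-L = 19 → T
  i= 9: E-Z =  5 → F
  i=10: F-E =  1 → B
  i=11: B-S =  9 → J
  i=12: U-V = 25 → Z
  i=13: M-I =  4 → E
  i=14: T-N =  6 → G
  i=15: K-R = 19 → T
  i=16: V-C = 19 → T
  i=17: M-H =  5 → F
  i=18: J-I =  1 → B
  i=19: W-N =  9 → J
  i=20: X-Y = 25 → Z
  i=21: X-T =  4 → E
  i=22: Q-K =  6 → G
  i=23: V-C = 19 → T
  i=24: S-Z = 19 → T
  i=25: S-N =  5 → F
  i=26: Y-X =  1 → B
  i=27: I-Z =  9 → J
  i=28: D-E = 25 → Z
  i=29: S-O =  4 → E
  i=30: R-L =  6 → G
  i=31: U-B = 19 → T
  i=32: B-I = 19 → T
  i=33: D-Y =  5 → F
  i=34: R-Q =  1 → B
  i=35: K-B =  9 → J
  i=36: W-X = 25 → Z
  i=37: D-Z =  4 → E
  i=38: P-J =  6 → G
  shifts repeat with period 8: TFBJZEGT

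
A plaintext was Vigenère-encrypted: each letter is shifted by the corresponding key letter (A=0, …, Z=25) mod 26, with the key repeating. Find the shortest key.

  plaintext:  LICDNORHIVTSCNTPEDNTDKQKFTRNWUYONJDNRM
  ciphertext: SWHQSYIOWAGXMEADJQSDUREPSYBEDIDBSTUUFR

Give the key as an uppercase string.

  i= 0: S-L =  7 → H
  i= 1: W-I = 14 → O
  i= 2: H-C =  5 → F
  i= 3: Q-D = 13 → N
  i= 4: S-N =  5 → F
  i= 5: Y-O = 10 → K
  i= 6: I-R = 17 → R
  i= 7: O-H =  7 → H
  i= 8: W-I = 14 → O
  i= 9: A-V =  5 → F
  i=10: G-T = 13 → N
  i=11: X-S =  5 → F
  i=12: M-C = 10 → K
  i=13: E-N = 17 → R
  i=14: A-T =  7 → H
  i=15: D-P = 14 → O
  i=16: J-E =  5 → F
  i=17: Q-D = 13 → N
  i=18: S-N =  5 → F
  i=19: D-T = 10 → K
  i=20: U-D = 17 → R
  i=21: R-K =  7 → H
  i=22: E-Q = 14 → O
  i=23: P-K =  5 → F
  i=24: S-F = 13 → N
  i=25: Y-T =  5 → F
  i=26: B-R = 10 → K
  i=27: E-N = 17 → R
  i=28: D-W =  7 → H
  i=29: I-U = 14 → O
  i=30: D-Y =  5 → F
  i=31: B-O = 13 → N
  i=32: S-N =  5 → F
  i=33: T-J = 10 → K
  i=34: U-D = 17 → R
  i=35: U-N =  7 → H
  i=36: F-R = 14 → O
  i=37: R-M =  5 → F
  shifts repeat with period 7: HOFNFKR

HOFNFKR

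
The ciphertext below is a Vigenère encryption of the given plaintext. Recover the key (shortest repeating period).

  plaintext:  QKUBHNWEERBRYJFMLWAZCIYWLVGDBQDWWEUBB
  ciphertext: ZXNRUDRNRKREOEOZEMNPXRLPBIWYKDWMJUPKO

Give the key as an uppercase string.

JNTQNQV

  i= 0: Z-Q =  9 → J
  i= 1: X-K = 13 → N
  i= 2: N-U = 19 → T
  i= 3: R-B = 16 → Q
  i= 4: U-H = 13 → N
  i= 5: D-N = 16 → Q
  i= 6: R-W = 21 → V
  i= 7: N-E =  9 → J
  i= 8: R-E = 13 → N
  i= 9: K-R = 19 → T
  i=10: R-B = 16 → Q
  i=11: E-R = 13 → N
  i=12: O-Y = 16 → Q
  i=13: E-J = 21 → V
  i=14: O-F =  9 → J
  i=15: Z-M = 13 → N
  i=16: E-L = 19 → T
  i=17: M-W = 16 → Q
  i=18: N-A = 13 → N
  i=19: P-Z = 16 → Q
  i=20: X-C = 21 → V
  i=21: R-I =  9 → J
  i=22: L-Y = 13 → N
  i=23: P-W = 19 → T
  i=24: B-L = 16 → Q
  i=25: I-V = 13 → N
  i=26: W-G = 16 → Q
  i=27: Y-D = 21 → V
  i=28: K-B =  9 → J
  i=29: D-Q = 13 → N
  i=30: W-D = 19 → T
  i=31: M-W = 16 → Q
  i=32: J-W = 13 → N
  i=33: U-E = 16 → Q
  i=34: P-U = 21 → V
  i=35: K-B =  9 → J
  i=36: O-B = 13 → N
  shifts repeat with period 7: JNTQNQV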